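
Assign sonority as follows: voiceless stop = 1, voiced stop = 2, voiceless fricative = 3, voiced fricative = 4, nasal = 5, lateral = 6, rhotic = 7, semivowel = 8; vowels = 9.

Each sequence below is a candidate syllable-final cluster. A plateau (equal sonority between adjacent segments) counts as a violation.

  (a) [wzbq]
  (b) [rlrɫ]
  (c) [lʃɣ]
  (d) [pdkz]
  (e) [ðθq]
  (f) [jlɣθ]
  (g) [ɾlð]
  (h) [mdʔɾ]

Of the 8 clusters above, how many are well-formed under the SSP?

4

(a) [wzbq]: profile 8-4-2-1 — obeys.
(b) [rlrɫ]: profile 7-6-7-6 — violates.
(c) [lʃɣ]: profile 6-3-4 — violates.
(d) [pdkz]: profile 1-2-1-4 — violates.
(e) [ðθq]: profile 4-3-1 — obeys.
(f) [jlɣθ]: profile 8-6-4-3 — obeys.
(g) [ɾlð]: profile 7-6-4 — obeys.
(h) [mdʔɾ]: profile 5-2-1-7 — violates.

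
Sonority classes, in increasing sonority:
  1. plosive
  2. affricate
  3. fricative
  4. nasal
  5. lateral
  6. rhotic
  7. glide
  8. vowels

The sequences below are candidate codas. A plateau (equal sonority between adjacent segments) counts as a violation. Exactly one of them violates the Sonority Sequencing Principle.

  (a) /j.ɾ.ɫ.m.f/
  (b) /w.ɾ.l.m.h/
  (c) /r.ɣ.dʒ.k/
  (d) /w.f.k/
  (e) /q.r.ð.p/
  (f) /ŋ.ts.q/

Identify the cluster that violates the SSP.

(a) 7-6-5-4-3 → obeys
(b) 7-6-5-4-3 → obeys
(c) 6-3-2-1 → obeys
(d) 7-3-1 → obeys
(e) 1-6-3-1 → violates
(f) 4-2-1 → obeys

e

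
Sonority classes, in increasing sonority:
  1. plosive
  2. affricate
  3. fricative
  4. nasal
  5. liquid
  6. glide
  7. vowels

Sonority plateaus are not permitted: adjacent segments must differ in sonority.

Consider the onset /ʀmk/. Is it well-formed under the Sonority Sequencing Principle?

no

/ʀ/ — liquid, sonority 5.
/m/ — nasal, sonority 4.
/k/ — plosive, sonority 1.
The profile is 5-4-1. Between /ʀ/ (5) and /m/ (4) sonority does not rise, so the cluster violates the SSP.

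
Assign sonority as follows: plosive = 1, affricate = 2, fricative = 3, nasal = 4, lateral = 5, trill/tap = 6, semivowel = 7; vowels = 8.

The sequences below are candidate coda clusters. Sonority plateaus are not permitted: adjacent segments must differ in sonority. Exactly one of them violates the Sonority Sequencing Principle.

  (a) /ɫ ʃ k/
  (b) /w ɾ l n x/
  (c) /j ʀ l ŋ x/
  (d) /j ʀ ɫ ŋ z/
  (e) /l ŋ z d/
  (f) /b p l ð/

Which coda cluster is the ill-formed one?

f

(a) 5-3-1 → obeys
(b) 7-6-5-4-3 → obeys
(c) 7-6-5-4-3 → obeys
(d) 7-6-5-4-3 → obeys
(e) 5-4-3-1 → obeys
(f) 1-1-5-3 → violates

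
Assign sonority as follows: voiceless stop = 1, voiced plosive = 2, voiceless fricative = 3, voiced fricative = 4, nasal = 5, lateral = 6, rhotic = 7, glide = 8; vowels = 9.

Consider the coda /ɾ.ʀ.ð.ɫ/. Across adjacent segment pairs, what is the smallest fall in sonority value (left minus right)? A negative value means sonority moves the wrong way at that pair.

-2

/ɾ/ — rhotic, sonority 7.
/ʀ/ — rhotic, sonority 7.
/ð/ — voiced fricative, sonority 4.
/ɫ/ — lateral, sonority 6.
/ɾ/→/ʀ/: change +0.
/ʀ/→/ð/: change +3.
/ð/→/ɫ/: change -2.
Minimum = -2.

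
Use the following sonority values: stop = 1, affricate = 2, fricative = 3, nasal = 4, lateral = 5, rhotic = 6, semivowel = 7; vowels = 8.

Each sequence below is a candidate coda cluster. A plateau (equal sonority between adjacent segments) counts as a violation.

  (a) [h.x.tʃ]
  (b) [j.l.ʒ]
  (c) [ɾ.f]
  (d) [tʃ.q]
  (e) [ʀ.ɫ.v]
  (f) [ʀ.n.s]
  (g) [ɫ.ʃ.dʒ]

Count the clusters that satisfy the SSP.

6

(a) sonority 3-3-2: ill-formed.
(b) sonority 7-5-3: well-formed.
(c) sonority 6-3: well-formed.
(d) sonority 2-1: well-formed.
(e) sonority 6-5-3: well-formed.
(f) sonority 6-4-3: well-formed.
(g) sonority 5-3-2: well-formed.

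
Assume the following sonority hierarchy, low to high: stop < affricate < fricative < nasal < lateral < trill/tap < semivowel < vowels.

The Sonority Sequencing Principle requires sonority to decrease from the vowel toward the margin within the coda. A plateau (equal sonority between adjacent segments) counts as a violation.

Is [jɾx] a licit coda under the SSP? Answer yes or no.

yes

/j/ — semivowel, sonority 7.
/ɾ/ — trill/tap, sonority 6.
/x/ — fricative, sonority 3.
The profile 7-6-3 strictly falls, so the coda satisfies the SSP.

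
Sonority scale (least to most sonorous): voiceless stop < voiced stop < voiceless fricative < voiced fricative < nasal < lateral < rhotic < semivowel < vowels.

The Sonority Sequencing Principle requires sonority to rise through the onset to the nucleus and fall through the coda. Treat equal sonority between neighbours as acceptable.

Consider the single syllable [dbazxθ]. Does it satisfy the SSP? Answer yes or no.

Onset: /d/ is a voiced stop (sonority 2), /b/ is a voiced stop (sonority 2); then the nucleus /a/ (sonority 9).
Onset profile 2-2-9 — rises to the nucleus.
Coda: /z/ is a voiced fricative (sonority 4), /x/ is a voiceless fricative (sonority 3), /θ/ is a voiceless fricative (sonority 3).
Coda profile 9-4-3-3 — falls from the nucleus.

yes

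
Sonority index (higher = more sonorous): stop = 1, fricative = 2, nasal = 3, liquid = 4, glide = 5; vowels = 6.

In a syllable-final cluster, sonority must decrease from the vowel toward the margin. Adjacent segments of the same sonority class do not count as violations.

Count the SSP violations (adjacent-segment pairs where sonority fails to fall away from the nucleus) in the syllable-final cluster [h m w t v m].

/h/: fricative = 2.
/m/: nasal = 3.
/w/: glide = 5.
/t/: stop = 1.
/v/: fricative = 2.
/m/: nasal = 3.
/h/→/m/: 2→3 (does not fall) — violation.
/m/→/w/: 3→5 (does not fall) — violation.
/w/→/t/: 5→1 (falls) — ok.
/t/→/v/: 1→2 (does not fall) — violation.
/v/→/m/: 2→3 (does not fall) — violation.

4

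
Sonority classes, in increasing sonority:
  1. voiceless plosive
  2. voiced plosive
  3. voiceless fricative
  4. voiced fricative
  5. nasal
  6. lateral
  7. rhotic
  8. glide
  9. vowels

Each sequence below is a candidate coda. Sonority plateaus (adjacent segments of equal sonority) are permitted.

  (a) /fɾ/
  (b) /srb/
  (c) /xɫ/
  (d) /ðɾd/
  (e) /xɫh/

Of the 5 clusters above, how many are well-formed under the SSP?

(a) sonority 3-7: ill-formed.
(b) sonority 3-7-2: ill-formed.
(c) sonority 3-6: ill-formed.
(d) sonority 4-7-2: ill-formed.
(e) sonority 3-6-3: ill-formed.

0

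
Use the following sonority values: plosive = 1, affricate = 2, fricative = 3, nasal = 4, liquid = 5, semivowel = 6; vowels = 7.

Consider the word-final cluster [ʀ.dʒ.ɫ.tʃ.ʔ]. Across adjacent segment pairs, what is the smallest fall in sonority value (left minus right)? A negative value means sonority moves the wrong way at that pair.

-3

/ʀ/ is a liquid (sonority 5).
/dʒ/ is an affricate (sonority 2).
/ɫ/ is a liquid (sonority 5).
/tʃ/ is an affricate (sonority 2).
/ʔ/ is a plosive (sonority 1).
/ʀ/→/dʒ/: change +3.
/dʒ/→/ɫ/: change -3.
/ɫ/→/tʃ/: change +3.
/tʃ/→/ʔ/: change +1.
Minimum = -3.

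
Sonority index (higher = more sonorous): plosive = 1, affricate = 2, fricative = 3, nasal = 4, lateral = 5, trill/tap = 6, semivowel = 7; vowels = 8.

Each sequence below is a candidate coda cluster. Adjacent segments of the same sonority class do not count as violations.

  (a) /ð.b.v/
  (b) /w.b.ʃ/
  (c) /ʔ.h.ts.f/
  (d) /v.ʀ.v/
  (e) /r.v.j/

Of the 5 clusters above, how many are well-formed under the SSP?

0

(a) /ð.b.v/: profile 3-1-3 — violates.
(b) /w.b.ʃ/: profile 7-1-3 — violates.
(c) /ʔ.h.ts.f/: profile 1-3-2-3 — violates.
(d) /v.ʀ.v/: profile 3-6-3 — violates.
(e) /r.v.j/: profile 6-3-7 — violates.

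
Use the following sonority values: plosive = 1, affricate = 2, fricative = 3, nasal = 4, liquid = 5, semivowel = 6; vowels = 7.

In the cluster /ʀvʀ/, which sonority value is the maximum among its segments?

/ʀ/: liquid = 5.
/v/: fricative = 3.
/ʀ/: liquid = 5.
The maximum is 5.

5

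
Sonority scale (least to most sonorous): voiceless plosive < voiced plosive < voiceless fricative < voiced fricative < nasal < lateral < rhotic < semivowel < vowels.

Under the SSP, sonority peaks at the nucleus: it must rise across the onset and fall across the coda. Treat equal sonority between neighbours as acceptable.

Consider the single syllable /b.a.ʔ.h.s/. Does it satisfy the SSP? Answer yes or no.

Onset: /b/ is a voiced plosive (sonority 2); then the nucleus /a/ (sonority 9).
Onset profile 2-9 — rises to the nucleus.
Coda: /ʔ/ is a voiceless plosive (sonority 1), /h/ is a voiceless fricative (sonority 3), /s/ is a voiceless fricative (sonority 3).
Coda profile 9-1-3-3 — does not fall throughout.

no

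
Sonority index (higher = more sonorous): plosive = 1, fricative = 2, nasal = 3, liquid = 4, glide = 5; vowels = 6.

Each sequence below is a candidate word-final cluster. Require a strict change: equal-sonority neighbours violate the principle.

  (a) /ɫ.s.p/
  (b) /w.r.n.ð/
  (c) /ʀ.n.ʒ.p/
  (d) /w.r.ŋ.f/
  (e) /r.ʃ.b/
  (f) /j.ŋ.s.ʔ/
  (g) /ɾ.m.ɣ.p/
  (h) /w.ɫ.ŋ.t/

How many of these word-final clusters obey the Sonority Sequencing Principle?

(a) 4-2-1 → obeys
(b) 5-4-3-2 → obeys
(c) 4-3-2-1 → obeys
(d) 5-4-3-2 → obeys
(e) 4-2-1 → obeys
(f) 5-3-2-1 → obeys
(g) 4-3-2-1 → obeys
(h) 5-4-3-1 → obeys

8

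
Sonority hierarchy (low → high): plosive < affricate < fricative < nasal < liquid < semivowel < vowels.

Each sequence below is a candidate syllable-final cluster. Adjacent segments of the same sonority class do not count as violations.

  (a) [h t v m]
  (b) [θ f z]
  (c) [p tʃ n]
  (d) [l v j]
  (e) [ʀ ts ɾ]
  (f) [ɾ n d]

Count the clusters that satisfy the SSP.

(a) [h t v m]: profile 3-1-3-4 — violates.
(b) [θ f z]: profile 3-3-3 — obeys.
(c) [p tʃ n]: profile 1-2-4 — violates.
(d) [l v j]: profile 5-3-6 — violates.
(e) [ʀ ts ɾ]: profile 5-2-5 — violates.
(f) [ɾ n d]: profile 5-4-1 — obeys.

2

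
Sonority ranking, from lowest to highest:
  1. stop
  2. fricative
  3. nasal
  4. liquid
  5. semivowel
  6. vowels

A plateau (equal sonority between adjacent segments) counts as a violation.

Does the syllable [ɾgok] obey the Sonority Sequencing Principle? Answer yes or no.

Onset: /ɾ/ is a liquid (sonority 4), /g/ is a stop (sonority 1); then the nucleus /o/ (sonority 6).
Onset profile 4-1-6 — does not strictly rise throughout.
Coda: /k/ is a stop (sonority 1).
Coda profile 6-1 — falls from the nucleus.

no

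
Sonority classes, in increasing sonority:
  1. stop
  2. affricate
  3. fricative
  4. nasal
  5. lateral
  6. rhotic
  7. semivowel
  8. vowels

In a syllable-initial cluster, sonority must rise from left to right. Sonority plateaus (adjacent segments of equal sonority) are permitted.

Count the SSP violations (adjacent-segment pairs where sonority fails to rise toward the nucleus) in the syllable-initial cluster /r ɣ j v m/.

/r/ is a rhotic (sonority 6).
/ɣ/ is a fricative (sonority 3).
/j/ is a semivowel (sonority 7).
/v/ is a fricative (sonority 3).
/m/ is a nasal (sonority 4).
/r/→/ɣ/: 6→3 (does not rise) — violation.
/ɣ/→/j/: 3→7 (rises) — ok.
/j/→/v/: 7→3 (does not rise) — violation.
/v/→/m/: 3→4 (rises) — ok.

2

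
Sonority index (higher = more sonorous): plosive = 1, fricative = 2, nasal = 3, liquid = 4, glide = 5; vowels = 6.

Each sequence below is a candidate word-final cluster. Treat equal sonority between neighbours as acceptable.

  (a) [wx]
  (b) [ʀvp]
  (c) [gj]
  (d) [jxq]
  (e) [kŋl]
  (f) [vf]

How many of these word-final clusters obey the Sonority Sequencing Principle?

(a) [wx]: profile 5-2 — obeys.
(b) [ʀvp]: profile 4-2-1 — obeys.
(c) [gj]: profile 1-5 — violates.
(d) [jxq]: profile 5-2-1 — obeys.
(e) [kŋl]: profile 1-3-4 — violates.
(f) [vf]: profile 2-2 — obeys.

4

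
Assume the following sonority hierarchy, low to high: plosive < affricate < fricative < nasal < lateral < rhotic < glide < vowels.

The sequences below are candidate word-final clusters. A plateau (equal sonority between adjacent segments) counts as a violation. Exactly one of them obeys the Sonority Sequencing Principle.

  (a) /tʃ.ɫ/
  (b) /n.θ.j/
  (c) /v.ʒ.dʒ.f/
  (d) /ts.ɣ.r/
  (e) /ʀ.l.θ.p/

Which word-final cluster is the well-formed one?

e

(a) sonority 2-5: ill-formed.
(b) sonority 4-3-7: ill-formed.
(c) sonority 3-3-2-3: ill-formed.
(d) sonority 2-3-6: ill-formed.
(e) sonority 6-5-3-1: well-formed.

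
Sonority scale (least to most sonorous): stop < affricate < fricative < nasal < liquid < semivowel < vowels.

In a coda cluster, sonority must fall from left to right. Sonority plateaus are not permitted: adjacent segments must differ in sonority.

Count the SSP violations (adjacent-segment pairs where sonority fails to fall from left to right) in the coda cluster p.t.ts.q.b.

/p/ — stop, sonority 1.
/t/ — stop, sonority 1.
/ts/ — affricate, sonority 2.
/q/ — stop, sonority 1.
/b/ — stop, sonority 1.
/p/→/t/: 1→1 (plateau) — violation.
/t/→/ts/: 1→2 (does not fall) — violation.
/ts/→/q/: 2→1 (falls) — ok.
/q/→/b/: 1→1 (plateau) — violation.

3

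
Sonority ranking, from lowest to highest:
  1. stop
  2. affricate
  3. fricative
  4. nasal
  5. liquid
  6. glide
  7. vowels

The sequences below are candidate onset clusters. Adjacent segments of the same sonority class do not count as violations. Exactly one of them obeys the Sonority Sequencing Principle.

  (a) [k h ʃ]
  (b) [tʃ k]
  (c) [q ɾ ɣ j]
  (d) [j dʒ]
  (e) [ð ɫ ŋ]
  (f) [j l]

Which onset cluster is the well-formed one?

a

(a) [k h ʃ]: profile 1-3-3 — obeys.
(b) [tʃ k]: profile 2-1 — violates.
(c) [q ɾ ɣ j]: profile 1-5-3-6 — violates.
(d) [j dʒ]: profile 6-2 — violates.
(e) [ð ɫ ŋ]: profile 3-5-4 — violates.
(f) [j l]: profile 6-5 — violates.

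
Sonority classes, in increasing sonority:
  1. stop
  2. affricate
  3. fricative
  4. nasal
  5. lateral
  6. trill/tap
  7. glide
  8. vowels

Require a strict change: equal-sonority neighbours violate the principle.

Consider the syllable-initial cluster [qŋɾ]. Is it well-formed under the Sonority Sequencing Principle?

/q/ — stop, sonority 1.
/ŋ/ — nasal, sonority 4.
/ɾ/ — trill/tap, sonority 6.
The profile 1-4-6 strictly rises, so the syllable-initial cluster satisfies the SSP.

yes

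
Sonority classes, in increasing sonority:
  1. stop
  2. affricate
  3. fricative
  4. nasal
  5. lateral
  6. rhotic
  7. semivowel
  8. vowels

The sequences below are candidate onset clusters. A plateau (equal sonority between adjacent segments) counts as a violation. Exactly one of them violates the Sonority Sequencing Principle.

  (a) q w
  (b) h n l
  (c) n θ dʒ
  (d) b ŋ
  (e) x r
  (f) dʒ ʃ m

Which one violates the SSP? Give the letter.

(a) sonority 1-7: well-formed.
(b) sonority 3-4-5: well-formed.
(c) sonority 4-3-2: ill-formed.
(d) sonority 1-4: well-formed.
(e) sonority 3-6: well-formed.
(f) sonority 2-3-4: well-formed.

c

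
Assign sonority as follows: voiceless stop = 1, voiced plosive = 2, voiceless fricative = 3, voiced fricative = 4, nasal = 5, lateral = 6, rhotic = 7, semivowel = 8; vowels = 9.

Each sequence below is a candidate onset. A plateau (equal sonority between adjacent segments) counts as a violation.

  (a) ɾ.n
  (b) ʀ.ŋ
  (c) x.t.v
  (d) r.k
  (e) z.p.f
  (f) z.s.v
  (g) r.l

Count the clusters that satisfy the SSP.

(a) ɾ.n: profile 7-5 — violates.
(b) ʀ.ŋ: profile 7-5 — violates.
(c) x.t.v: profile 3-1-4 — violates.
(d) r.k: profile 7-1 — violates.
(e) z.p.f: profile 4-1-3 — violates.
(f) z.s.v: profile 4-3-4 — violates.
(g) r.l: profile 7-6 — violates.

0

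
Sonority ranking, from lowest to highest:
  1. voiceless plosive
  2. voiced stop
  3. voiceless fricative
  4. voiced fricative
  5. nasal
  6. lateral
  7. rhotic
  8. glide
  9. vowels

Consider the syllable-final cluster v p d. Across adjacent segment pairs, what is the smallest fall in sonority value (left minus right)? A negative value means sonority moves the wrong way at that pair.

/v/: voiced fricative = 4.
/p/: voiceless plosive = 1.
/d/: voiced stop = 2.
/v/→/p/: change +3.
/p/→/d/: change -1.
Minimum = -1.

-1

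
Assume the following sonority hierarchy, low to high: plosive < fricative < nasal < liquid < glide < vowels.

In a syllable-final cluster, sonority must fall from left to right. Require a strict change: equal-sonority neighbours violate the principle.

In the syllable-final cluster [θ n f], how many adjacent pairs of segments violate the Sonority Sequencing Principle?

1

/θ/ is a fricative (sonority 2).
/n/ is a nasal (sonority 3).
/f/ is a fricative (sonority 2).
/θ/→/n/: 2→3 (does not fall) — violation.
/n/→/f/: 3→2 (falls) — ok.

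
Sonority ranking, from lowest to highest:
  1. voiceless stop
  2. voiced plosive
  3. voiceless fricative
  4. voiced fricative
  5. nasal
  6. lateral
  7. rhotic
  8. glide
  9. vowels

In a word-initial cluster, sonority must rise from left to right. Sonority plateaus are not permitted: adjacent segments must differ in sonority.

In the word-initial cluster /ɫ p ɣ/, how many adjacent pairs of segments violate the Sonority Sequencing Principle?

/ɫ/ is a lateral (sonority 6).
/p/ is a voiceless stop (sonority 1).
/ɣ/ is a voiced fricative (sonority 4).
/ɫ/→/p/: 6→1 (does not rise) — violation.
/p/→/ɣ/: 1→4 (rises) — ok.

1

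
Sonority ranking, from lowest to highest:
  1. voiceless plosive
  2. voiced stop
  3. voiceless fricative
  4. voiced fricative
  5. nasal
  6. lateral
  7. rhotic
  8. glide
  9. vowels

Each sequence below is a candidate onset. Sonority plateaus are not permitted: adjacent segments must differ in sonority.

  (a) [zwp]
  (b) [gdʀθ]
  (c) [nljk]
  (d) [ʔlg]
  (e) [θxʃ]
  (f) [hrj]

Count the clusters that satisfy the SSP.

1

(a) [zwp]: profile 4-8-1 — violates.
(b) [gdʀθ]: profile 2-2-7-3 — violates.
(c) [nljk]: profile 5-6-8-1 — violates.
(d) [ʔlg]: profile 1-6-2 — violates.
(e) [θxʃ]: profile 3-3-3 — violates.
(f) [hrj]: profile 3-7-8 — obeys.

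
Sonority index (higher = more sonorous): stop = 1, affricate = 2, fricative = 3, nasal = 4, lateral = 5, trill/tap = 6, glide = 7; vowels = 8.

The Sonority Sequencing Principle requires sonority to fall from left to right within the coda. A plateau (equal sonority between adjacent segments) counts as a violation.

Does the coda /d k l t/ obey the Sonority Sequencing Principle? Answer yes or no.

/d/ is a stop (sonority 1).
/k/ is a stop (sonority 1).
/l/ is a lateral (sonority 5).
/t/ is a stop (sonority 1).
The profile is 1-1-5-1. Between /d/ (1) and /k/ (1) sonority does not fall, so the cluster violates the SSP.

no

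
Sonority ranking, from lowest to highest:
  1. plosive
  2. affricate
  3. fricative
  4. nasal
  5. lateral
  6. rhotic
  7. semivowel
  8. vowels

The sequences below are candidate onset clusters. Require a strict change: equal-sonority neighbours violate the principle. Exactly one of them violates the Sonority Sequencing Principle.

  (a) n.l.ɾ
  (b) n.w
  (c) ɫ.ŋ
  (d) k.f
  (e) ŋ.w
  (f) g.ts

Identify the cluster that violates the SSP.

(a) sonority 4-5-6: well-formed.
(b) sonority 4-7: well-formed.
(c) sonority 5-4: ill-formed.
(d) sonority 1-3: well-formed.
(e) sonority 4-7: well-formed.
(f) sonority 1-2: well-formed.

c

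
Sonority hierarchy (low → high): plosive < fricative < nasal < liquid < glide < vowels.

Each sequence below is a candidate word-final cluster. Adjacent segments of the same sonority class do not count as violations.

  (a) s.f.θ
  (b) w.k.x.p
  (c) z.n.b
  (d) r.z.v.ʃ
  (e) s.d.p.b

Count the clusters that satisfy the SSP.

(a) 2-2-2 → obeys
(b) 5-1-2-1 → violates
(c) 2-3-1 → violates
(d) 4-2-2-2 → obeys
(e) 2-1-1-1 → obeys

3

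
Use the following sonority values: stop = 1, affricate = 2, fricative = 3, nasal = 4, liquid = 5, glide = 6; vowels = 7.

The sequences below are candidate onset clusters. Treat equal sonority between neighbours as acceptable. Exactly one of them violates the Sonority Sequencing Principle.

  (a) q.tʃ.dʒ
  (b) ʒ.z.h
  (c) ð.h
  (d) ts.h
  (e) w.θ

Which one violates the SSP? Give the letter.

(a) sonority 1-2-2: well-formed.
(b) sonority 3-3-3: well-formed.
(c) sonority 3-3: well-formed.
(d) sonority 2-3: well-formed.
(e) sonority 6-3: ill-formed.

e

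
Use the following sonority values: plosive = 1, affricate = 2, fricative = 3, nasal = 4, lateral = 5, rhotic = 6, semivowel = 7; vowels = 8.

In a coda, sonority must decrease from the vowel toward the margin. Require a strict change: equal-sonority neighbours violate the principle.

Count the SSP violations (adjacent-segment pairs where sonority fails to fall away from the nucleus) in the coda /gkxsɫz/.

/g/ is a plosive (sonority 1).
/k/ is a plosive (sonority 1).
/x/ is a fricative (sonority 3).
/s/ is a fricative (sonority 3).
/ɫ/ is a lateral (sonority 5).
/z/ is a fricative (sonority 3).
/g/→/k/: 1→1 (plateau) — violation.
/k/→/x/: 1→3 (does not fall) — violation.
/x/→/s/: 3→3 (plateau) — violation.
/s/→/ɫ/: 3→5 (does not fall) — violation.
/ɫ/→/z/: 5→3 (falls) — ok.

4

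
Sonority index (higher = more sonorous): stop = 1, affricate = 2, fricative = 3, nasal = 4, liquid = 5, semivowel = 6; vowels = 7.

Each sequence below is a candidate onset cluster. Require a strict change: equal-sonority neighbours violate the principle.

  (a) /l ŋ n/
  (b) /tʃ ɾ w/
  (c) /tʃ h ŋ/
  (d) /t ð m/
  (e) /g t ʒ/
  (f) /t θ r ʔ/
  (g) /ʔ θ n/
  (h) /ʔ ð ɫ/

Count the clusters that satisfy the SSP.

5

(a) sonority 5-4-4: ill-formed.
(b) sonority 2-5-6: well-formed.
(c) sonority 2-3-4: well-formed.
(d) sonority 1-3-4: well-formed.
(e) sonority 1-1-3: ill-formed.
(f) sonority 1-3-5-1: ill-formed.
(g) sonority 1-3-4: well-formed.
(h) sonority 1-3-5: well-formed.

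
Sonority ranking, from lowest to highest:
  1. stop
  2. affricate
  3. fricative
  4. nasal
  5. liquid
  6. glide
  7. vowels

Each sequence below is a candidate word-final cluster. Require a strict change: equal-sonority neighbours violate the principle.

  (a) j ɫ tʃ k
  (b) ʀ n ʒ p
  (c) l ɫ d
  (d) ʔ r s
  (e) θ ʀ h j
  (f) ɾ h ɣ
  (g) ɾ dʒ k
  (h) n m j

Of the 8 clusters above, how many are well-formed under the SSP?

3

(a) sonority 6-5-2-1: well-formed.
(b) sonority 5-4-3-1: well-formed.
(c) sonority 5-5-1: ill-formed.
(d) sonority 1-5-3: ill-formed.
(e) sonority 3-5-3-6: ill-formed.
(f) sonority 5-3-3: ill-formed.
(g) sonority 5-2-1: well-formed.
(h) sonority 4-4-6: ill-formed.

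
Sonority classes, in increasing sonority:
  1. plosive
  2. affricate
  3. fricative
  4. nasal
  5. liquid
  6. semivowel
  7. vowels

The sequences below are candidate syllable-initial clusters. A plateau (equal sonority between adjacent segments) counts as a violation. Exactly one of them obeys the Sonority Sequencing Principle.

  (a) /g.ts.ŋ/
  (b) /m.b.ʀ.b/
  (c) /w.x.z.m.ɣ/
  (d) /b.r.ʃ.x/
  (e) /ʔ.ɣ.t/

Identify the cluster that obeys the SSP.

a

(a) sonority 1-2-4: well-formed.
(b) sonority 4-1-5-1: ill-formed.
(c) sonority 6-3-3-4-3: ill-formed.
(d) sonority 1-5-3-3: ill-formed.
(e) sonority 1-3-1: ill-formed.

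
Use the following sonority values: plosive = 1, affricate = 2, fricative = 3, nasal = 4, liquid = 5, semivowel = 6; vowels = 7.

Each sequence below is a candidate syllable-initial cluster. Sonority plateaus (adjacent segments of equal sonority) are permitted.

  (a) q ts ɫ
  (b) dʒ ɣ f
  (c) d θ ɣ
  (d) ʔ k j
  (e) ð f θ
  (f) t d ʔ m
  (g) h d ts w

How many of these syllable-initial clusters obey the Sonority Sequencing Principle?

(a) sonority 1-2-5: well-formed.
(b) sonority 2-3-3: well-formed.
(c) sonority 1-3-3: well-formed.
(d) sonority 1-1-6: well-formed.
(e) sonority 3-3-3: well-formed.
(f) sonority 1-1-1-4: well-formed.
(g) sonority 3-1-2-6: ill-formed.

6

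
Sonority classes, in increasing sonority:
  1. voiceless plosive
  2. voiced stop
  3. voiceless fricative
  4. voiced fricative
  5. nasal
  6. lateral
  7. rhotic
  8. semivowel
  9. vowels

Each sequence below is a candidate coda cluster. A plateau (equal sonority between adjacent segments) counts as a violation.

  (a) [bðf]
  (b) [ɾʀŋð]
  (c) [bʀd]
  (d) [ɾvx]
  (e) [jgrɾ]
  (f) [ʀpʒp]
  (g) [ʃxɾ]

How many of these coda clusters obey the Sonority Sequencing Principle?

1

(a) sonority 2-4-3: ill-formed.
(b) sonority 7-7-5-4: ill-formed.
(c) sonority 2-7-2: ill-formed.
(d) sonority 7-4-3: well-formed.
(e) sonority 8-2-7-7: ill-formed.
(f) sonority 7-1-4-1: ill-formed.
(g) sonority 3-3-7: ill-formed.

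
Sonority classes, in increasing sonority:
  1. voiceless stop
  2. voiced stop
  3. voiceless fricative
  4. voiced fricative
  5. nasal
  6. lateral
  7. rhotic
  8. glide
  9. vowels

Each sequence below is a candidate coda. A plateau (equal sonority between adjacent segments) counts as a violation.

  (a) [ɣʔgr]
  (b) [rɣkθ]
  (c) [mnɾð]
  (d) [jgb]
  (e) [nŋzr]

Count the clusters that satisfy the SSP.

0

(a) sonority 4-1-2-7: ill-formed.
(b) sonority 7-4-1-3: ill-formed.
(c) sonority 5-5-7-4: ill-formed.
(d) sonority 8-2-2: ill-formed.
(e) sonority 5-5-4-7: ill-formed.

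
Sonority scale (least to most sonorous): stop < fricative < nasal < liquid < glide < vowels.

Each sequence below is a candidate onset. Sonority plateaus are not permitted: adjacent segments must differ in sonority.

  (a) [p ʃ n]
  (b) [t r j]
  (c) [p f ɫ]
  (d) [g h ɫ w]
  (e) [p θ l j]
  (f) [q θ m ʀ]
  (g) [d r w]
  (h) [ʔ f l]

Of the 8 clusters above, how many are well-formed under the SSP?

(a) sonority 1-2-3: well-formed.
(b) sonority 1-4-5: well-formed.
(c) sonority 1-2-4: well-formed.
(d) sonority 1-2-4-5: well-formed.
(e) sonority 1-2-4-5: well-formed.
(f) sonority 1-2-3-4: well-formed.
(g) sonority 1-4-5: well-formed.
(h) sonority 1-2-4: well-formed.

8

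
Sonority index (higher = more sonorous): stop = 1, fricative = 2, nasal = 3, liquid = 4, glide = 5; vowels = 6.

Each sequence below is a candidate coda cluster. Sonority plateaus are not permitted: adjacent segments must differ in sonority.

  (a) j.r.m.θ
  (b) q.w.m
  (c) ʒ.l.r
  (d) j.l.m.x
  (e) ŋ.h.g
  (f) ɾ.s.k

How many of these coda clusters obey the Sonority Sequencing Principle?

(a) sonority 5-4-3-2: well-formed.
(b) sonority 1-5-3: ill-formed.
(c) sonority 2-4-4: ill-formed.
(d) sonority 5-4-3-2: well-formed.
(e) sonority 3-2-1: well-formed.
(f) sonority 4-2-1: well-formed.

4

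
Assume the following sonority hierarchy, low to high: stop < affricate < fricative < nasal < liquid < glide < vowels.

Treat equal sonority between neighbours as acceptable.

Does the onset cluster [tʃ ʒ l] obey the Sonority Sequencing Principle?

yes

/tʃ/ is an affricate (sonority 2).
/ʒ/ is a fricative (sonority 3).
/l/ is a liquid (sonority 5).
The profile 2-3-5 strictly rises, so the onset cluster satisfies the SSP.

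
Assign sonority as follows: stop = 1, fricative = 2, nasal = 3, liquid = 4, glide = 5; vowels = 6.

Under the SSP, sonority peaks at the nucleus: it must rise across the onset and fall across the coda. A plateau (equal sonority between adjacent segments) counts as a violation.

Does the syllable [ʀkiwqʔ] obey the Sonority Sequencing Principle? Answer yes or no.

no

Onset: /ʀ/ is a liquid (sonority 4), /k/ is a stop (sonority 1); then the nucleus /i/ (sonority 6).
Onset profile 4-1-6 — does not strictly rise throughout.
Coda: /w/ is a glide (sonority 5), /q/ is a stop (sonority 1), /ʔ/ is a stop (sonority 1).
Coda profile 6-5-1-1 — does not strictly fall throughout.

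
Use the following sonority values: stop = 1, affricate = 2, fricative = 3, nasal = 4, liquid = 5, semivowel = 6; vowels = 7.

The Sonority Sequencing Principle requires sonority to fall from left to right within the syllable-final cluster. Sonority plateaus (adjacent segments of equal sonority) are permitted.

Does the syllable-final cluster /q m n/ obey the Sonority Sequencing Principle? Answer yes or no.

no

/q/ — stop, sonority 1.
/m/ — nasal, sonority 4.
/n/ — nasal, sonority 4.
The profile is 1-4-4. Between /q/ (1) and /m/ (4) sonority does not fall, so the cluster violates the SSP.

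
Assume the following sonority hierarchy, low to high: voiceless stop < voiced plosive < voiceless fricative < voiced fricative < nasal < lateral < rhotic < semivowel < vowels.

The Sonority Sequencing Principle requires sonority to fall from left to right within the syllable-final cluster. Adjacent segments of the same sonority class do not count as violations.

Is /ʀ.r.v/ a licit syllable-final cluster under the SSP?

/ʀ/: rhotic = 7.
/r/: rhotic = 7.
/v/: voiced fricative = 4.
The profile 7-7-4 is non-increasing (plateaus allowed), so the syllable-final cluster satisfies the SSP.

yes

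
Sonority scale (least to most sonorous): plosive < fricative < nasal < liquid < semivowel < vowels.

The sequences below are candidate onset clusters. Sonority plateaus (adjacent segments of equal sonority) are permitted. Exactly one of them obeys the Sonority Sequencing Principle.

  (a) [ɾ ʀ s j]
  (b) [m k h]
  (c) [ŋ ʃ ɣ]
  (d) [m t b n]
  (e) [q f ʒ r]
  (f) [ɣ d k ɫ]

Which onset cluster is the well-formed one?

e

(a) 4-4-2-5 → violates
(b) 3-1-2 → violates
(c) 3-2-2 → violates
(d) 3-1-1-3 → violates
(e) 1-2-2-4 → obeys
(f) 2-1-1-4 → violates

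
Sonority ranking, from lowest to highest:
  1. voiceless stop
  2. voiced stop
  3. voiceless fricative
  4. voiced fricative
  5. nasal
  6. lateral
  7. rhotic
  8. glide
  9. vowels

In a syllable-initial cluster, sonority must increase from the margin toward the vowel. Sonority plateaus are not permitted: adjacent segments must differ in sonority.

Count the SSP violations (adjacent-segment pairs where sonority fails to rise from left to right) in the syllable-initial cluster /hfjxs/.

/h/: voiceless fricative = 3.
/f/: voiceless fricative = 3.
/j/: glide = 8.
/x/: voiceless fricative = 3.
/s/: voiceless fricative = 3.
/h/→/f/: 3→3 (plateau) — violation.
/f/→/j/: 3→8 (rises) — ok.
/j/→/x/: 8→3 (does not rise) — violation.
/x/→/s/: 3→3 (plateau) — violation.

3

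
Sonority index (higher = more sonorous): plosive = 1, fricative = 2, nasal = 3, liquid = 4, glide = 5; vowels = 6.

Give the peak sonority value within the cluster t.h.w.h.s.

/t/: plosive = 1.
/h/: fricative = 2.
/w/: glide = 5.
/h/: fricative = 2.
/s/: fricative = 2.
The maximum is 5.

5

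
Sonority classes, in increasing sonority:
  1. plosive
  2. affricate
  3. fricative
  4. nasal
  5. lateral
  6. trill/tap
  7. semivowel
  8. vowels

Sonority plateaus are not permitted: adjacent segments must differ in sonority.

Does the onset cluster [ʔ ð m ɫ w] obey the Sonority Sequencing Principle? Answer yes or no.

yes

/ʔ/: plosive = 1.
/ð/: fricative = 3.
/m/: nasal = 4.
/ɫ/: lateral = 5.
/w/: semivowel = 7.
The profile 1-3-4-5-7 strictly rises, so the onset cluster satisfies the SSP.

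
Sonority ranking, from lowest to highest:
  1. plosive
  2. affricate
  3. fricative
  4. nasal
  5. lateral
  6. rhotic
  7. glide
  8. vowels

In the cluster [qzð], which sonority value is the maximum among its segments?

3

/q/: plosive = 1.
/z/: fricative = 3.
/ð/: fricative = 3.
The maximum is 3.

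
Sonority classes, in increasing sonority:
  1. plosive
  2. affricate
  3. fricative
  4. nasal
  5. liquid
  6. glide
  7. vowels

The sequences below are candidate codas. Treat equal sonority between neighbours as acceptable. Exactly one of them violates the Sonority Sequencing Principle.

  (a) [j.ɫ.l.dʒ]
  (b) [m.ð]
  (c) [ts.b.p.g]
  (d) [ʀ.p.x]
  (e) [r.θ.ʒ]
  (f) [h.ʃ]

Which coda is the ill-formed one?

d

(a) sonority 6-5-5-2: well-formed.
(b) sonority 4-3: well-formed.
(c) sonority 2-1-1-1: well-formed.
(d) sonority 5-1-3: ill-formed.
(e) sonority 5-3-3: well-formed.
(f) sonority 3-3: well-formed.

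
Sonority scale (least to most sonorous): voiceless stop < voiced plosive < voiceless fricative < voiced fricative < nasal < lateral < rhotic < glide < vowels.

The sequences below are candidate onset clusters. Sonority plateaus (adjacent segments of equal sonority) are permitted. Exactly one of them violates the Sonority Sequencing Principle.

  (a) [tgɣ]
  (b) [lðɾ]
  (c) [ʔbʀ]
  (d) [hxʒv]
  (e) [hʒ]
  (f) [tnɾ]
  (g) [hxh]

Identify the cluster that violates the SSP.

b

(a) sonority 1-2-4: well-formed.
(b) sonority 6-4-7: ill-formed.
(c) sonority 1-2-7: well-formed.
(d) sonority 3-3-4-4: well-formed.
(e) sonority 3-4: well-formed.
(f) sonority 1-5-7: well-formed.
(g) sonority 3-3-3: well-formed.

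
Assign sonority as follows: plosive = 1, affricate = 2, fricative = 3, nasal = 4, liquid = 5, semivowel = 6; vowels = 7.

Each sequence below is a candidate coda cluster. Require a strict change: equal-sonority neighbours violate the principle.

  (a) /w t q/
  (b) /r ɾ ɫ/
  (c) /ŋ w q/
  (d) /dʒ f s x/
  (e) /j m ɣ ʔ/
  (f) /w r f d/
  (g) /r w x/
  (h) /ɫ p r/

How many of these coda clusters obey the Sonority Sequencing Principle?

(a) /w t q/: profile 6-1-1 — violates.
(b) /r ɾ ɫ/: profile 5-5-5 — violates.
(c) /ŋ w q/: profile 4-6-1 — violates.
(d) /dʒ f s x/: profile 2-3-3-3 — violates.
(e) /j m ɣ ʔ/: profile 6-4-3-1 — obeys.
(f) /w r f d/: profile 6-5-3-1 — obeys.
(g) /r w x/: profile 5-6-3 — violates.
(h) /ɫ p r/: profile 5-1-5 — violates.

2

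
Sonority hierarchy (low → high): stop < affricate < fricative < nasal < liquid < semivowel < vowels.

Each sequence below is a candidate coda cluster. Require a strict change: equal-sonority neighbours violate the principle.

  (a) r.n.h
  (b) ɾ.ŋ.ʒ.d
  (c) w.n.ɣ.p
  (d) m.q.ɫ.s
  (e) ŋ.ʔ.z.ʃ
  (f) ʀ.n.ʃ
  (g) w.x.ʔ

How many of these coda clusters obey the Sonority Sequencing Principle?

5

(a) r.n.h: profile 5-4-3 — obeys.
(b) ɾ.ŋ.ʒ.d: profile 5-4-3-1 — obeys.
(c) w.n.ɣ.p: profile 6-4-3-1 — obeys.
(d) m.q.ɫ.s: profile 4-1-5-3 — violates.
(e) ŋ.ʔ.z.ʃ: profile 4-1-3-3 — violates.
(f) ʀ.n.ʃ: profile 5-4-3 — obeys.
(g) w.x.ʔ: profile 6-3-1 — obeys.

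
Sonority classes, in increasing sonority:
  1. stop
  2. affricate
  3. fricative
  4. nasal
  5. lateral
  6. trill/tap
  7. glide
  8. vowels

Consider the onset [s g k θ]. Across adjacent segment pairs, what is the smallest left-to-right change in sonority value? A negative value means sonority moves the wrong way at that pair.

-2

/s/ — fricative, sonority 3.
/g/ — stop, sonority 1.
/k/ — stop, sonority 1.
/θ/ — fricative, sonority 3.
/s/→/g/: change -2.
/g/→/k/: change +0.
/k/→/θ/: change +2.
Minimum = -2.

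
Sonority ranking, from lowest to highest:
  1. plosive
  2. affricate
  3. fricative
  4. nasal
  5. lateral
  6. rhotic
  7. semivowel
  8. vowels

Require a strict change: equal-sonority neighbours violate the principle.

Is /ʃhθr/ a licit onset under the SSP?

/ʃ/ — fricative, sonority 3.
/h/ — fricative, sonority 3.
/θ/ — fricative, sonority 3.
/r/ — rhotic, sonority 6.
The profile is 3-3-3-6. Between /ʃ/ (3) and /h/ (3) sonority does not rise, so the cluster violates the SSP.

no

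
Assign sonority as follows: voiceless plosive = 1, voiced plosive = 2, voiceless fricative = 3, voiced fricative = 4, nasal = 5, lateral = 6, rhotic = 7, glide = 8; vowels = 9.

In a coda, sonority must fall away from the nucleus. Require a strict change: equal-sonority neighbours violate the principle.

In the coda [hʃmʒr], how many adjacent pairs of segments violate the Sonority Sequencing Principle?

/h/: voiceless fricative = 3.
/ʃ/: voiceless fricative = 3.
/m/: nasal = 5.
/ʒ/: voiced fricative = 4.
/r/: rhotic = 7.
/h/→/ʃ/: 3→3 (plateau) — violation.
/ʃ/→/m/: 3→5 (does not fall) — violation.
/m/→/ʒ/: 5→4 (falls) — ok.
/ʒ/→/r/: 4→7 (does not fall) — violation.

3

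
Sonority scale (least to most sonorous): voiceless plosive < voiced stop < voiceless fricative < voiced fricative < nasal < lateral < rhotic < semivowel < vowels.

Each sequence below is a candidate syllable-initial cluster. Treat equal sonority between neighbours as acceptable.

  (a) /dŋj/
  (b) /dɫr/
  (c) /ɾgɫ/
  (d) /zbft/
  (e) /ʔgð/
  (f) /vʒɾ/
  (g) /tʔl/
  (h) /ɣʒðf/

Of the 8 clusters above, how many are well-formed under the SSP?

5

(a) 2-5-8 → obeys
(b) 2-6-7 → obeys
(c) 7-2-6 → violates
(d) 4-2-3-1 → violates
(e) 1-2-4 → obeys
(f) 4-4-7 → obeys
(g) 1-1-6 → obeys
(h) 4-4-4-3 → violates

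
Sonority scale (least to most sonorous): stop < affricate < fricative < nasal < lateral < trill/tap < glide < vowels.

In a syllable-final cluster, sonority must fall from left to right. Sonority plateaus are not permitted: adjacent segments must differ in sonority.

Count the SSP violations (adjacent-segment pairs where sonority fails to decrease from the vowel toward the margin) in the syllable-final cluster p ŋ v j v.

2

/p/ — stop, sonority 1.
/ŋ/ — nasal, sonority 4.
/v/ — fricative, sonority 3.
/j/ — glide, sonority 7.
/v/ — fricative, sonority 3.
/p/→/ŋ/: 1→4 (does not fall) — violation.
/ŋ/→/v/: 4→3 (falls) — ok.
/v/→/j/: 3→7 (does not fall) — violation.
/j/→/v/: 7→3 (falls) — ok.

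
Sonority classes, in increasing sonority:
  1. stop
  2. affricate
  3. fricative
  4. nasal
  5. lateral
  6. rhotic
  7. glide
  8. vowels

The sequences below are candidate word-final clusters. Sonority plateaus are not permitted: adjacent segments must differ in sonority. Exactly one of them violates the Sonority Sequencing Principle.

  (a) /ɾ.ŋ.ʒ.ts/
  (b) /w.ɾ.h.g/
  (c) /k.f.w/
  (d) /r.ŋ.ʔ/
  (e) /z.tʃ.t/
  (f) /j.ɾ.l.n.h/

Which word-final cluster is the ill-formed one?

c

(a) 6-4-3-2 → obeys
(b) 7-6-3-1 → obeys
(c) 1-3-7 → violates
(d) 6-4-1 → obeys
(e) 3-2-1 → obeys
(f) 7-6-5-4-3 → obeys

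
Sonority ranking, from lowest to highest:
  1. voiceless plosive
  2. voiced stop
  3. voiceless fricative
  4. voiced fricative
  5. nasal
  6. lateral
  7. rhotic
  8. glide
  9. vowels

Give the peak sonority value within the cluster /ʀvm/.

7

/ʀ/: rhotic = 7.
/v/: voiced fricative = 4.
/m/: nasal = 5.
The maximum is 7.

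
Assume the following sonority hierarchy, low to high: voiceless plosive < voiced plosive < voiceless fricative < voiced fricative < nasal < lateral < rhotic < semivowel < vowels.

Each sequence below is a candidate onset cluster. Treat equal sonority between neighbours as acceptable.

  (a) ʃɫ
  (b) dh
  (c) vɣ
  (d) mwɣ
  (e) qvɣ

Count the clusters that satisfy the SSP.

(a) 3-6 → obeys
(b) 2-3 → obeys
(c) 4-4 → obeys
(d) 5-8-4 → violates
(e) 1-4-4 → obeys

4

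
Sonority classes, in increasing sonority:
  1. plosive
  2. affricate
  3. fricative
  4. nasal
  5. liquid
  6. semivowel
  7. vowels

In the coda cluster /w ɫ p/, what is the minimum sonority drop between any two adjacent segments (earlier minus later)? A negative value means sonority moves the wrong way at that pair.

1

/w/ — semivowel, sonority 6.
/ɫ/ — liquid, sonority 5.
/p/ — plosive, sonority 1.
/w/→/ɫ/: change +1.
/ɫ/→/p/: change +4.
Minimum = 1.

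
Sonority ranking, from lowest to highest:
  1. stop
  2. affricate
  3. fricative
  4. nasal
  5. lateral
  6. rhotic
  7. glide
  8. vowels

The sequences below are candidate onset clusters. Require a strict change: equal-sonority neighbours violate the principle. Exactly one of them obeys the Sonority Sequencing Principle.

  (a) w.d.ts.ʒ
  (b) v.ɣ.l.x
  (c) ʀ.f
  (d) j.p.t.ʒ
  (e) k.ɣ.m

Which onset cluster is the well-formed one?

e

(a) 7-1-2-3 → violates
(b) 3-3-5-3 → violates
(c) 6-3 → violates
(d) 7-1-1-3 → violates
(e) 1-3-4 → obeys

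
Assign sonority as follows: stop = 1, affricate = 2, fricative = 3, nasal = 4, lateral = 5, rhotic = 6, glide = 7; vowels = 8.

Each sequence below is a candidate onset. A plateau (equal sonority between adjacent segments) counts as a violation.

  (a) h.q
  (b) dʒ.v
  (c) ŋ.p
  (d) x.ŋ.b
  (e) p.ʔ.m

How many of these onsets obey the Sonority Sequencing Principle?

1

(a) sonority 3-1: ill-formed.
(b) sonority 2-3: well-formed.
(c) sonority 4-1: ill-formed.
(d) sonority 3-4-1: ill-formed.
(e) sonority 1-1-4: ill-formed.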